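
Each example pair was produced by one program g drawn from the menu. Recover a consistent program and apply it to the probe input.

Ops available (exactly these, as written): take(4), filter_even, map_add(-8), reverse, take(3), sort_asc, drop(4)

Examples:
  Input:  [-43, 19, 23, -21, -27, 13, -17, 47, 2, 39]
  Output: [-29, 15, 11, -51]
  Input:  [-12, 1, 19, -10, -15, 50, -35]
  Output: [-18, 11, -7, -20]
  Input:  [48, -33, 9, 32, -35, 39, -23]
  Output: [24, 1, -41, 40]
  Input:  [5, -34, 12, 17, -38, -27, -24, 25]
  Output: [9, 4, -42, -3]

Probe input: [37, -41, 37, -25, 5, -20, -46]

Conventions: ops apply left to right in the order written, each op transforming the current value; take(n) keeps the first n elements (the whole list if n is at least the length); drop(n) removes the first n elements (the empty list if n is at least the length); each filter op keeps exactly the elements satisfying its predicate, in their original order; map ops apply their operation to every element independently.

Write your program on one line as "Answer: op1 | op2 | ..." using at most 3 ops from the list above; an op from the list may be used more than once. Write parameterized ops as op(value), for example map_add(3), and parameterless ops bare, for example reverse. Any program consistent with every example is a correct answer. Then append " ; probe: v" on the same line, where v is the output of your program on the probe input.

take(4) | map_add(-8) | reverse ; probe: [-33, 29, -49, 29]

Check, running the answer program on each example:
  [-43, 19, 23, -21, -27, 13, -17, 47, 2, 39] -> [-43, 19, 23, -21] -> [-51, 11, 15, -29] -> [-29, 15, 11, -51]
  [-12, 1, 19, -10, -15, 50, -35] -> [-12, 1, 19, -10] -> [-20, -7, 11, -18] -> [-18, 11, -7, -20]
  [48, -33, 9, 32, -35, 39, -23] -> [48, -33, 9, 32] -> [40, -41, 1, 24] -> [24, 1, -41, 40]
  [5, -34, 12, 17, -38, -27, -24, 25] -> [5, -34, 12, 17] -> [-3, -42, 4, 9] -> [9, 4, -42, -3]
  probe: [37, -41, 37, -25, 5, -20, -46] -> [37, -41, 37, -25] -> [29, -49, 29, -33] -> [-33, 29, -49, 29]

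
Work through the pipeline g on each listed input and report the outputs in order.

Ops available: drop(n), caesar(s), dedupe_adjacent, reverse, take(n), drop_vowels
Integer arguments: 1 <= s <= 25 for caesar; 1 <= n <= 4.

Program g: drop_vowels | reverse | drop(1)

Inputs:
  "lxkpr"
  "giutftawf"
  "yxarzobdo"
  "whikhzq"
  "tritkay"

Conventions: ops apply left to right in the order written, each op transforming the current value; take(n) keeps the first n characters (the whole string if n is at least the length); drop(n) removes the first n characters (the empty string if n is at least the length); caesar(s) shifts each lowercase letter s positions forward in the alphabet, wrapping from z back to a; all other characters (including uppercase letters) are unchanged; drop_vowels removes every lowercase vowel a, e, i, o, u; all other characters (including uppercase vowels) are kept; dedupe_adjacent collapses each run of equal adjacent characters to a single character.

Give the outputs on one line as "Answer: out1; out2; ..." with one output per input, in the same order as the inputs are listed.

Execution, op by op:
  "lxkpr" -> "lxkpr" -> "rpkxl" -> "pkxl"
  "giutftawf" -> "gtftwf" -> "fwtftg" -> "wtftg"
  "yxarzobdo" -> "yxrzbd" -> "dbzrxy" -> "bzrxy"
  "whikhzq" -> "whkhzq" -> "qzhkhw" -> "zhkhw"
  "tritkay" -> "trtky" -> "yktrt" -> "ktrt"

"pkxl"; "wtftg"; "bzrxy"; "zhkhw"; "ktrt"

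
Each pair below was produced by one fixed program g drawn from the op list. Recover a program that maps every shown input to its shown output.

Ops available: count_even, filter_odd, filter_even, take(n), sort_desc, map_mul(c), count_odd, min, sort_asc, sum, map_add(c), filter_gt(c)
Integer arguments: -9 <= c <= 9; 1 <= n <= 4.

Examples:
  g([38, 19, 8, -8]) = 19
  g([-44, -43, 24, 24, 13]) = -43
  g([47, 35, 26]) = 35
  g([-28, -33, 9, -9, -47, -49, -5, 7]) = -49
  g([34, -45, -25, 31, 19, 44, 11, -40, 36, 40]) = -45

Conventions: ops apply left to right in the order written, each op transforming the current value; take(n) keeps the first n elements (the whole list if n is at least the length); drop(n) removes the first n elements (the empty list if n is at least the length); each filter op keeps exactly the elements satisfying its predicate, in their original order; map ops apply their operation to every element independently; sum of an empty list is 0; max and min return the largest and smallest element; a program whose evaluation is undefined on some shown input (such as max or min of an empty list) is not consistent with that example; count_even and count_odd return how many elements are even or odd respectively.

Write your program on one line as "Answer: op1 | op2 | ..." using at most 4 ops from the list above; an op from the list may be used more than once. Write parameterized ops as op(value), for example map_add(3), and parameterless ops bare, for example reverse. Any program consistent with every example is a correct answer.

filter_odd | sort_asc | min

Check, running the answer program on each example:
  [38, 19, 8, -8] -> [19] -> [19] -> 19
  [-44, -43, 24, 24, 13] -> [-43, 13] -> [-43, 13] -> -43
  [47, 35, 26] -> [47, 35] -> [35, 47] -> 35
  [-28, -33, 9, -9, -47, -49, -5, 7] -> [-33, 9, -9, -47, -49, -5, 7] -> [-49, -47, -33, -9, -5, 7, 9] -> -49
  [34, -45, -25, 31, 19, 44, 11, -40, 36, 40] -> [-45, -25, 31, 19, 11] -> [-45, -25, 11, 19, 31] -> -45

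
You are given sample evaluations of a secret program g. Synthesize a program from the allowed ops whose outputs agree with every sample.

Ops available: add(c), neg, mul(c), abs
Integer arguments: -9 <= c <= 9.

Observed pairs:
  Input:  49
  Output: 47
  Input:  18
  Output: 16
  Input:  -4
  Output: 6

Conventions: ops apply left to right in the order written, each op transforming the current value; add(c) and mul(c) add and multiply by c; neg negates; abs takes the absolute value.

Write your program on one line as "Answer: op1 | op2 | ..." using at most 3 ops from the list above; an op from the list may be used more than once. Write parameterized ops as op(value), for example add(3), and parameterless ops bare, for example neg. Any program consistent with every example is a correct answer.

add(-2) | abs

Check, running the answer program on each example:
  49 -> 47 -> 47
  18 -> 16 -> 16
  -4 -> -6 -> 6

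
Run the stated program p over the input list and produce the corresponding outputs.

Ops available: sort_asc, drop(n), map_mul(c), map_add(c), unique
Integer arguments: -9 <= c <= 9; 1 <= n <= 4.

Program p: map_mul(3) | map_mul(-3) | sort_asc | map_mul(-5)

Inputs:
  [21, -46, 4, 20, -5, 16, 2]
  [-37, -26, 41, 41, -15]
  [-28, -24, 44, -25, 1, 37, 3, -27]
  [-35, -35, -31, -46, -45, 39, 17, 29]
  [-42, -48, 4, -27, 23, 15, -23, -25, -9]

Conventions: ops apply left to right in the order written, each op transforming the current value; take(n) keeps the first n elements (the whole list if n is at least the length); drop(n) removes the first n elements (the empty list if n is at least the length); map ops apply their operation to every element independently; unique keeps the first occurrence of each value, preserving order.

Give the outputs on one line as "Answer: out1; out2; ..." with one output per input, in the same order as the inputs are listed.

Execution, op by op:
  [21, -46, 4, 20, -5, 16, 2] -> [63, -138, 12, 60, -15, 48, 6] -> [-189, 414, -36, -180, 45, -144, -18] -> [-189, -180, -144, -36, -18, 45, 414] -> [945, 900, 720, 180, 90, -225, -2070]
  [-37, -26, 41, 41, -15] -> [-111, -78, 123, 123, -45] -> [333, 234, -369, -369, 135] -> [-369, -369, 135, 234, 333] -> [1845, 1845, -675, -1170, -1665]
  [-28, -24, 44, -25, 1, 37, 3, -27] -> [-84, -72, 132, -75, 3, 111, 9, -81] -> [252, 216, -396, 225, -9, -333, -27, 243] -> [-396, -333, -27, -9, 216, 225, 243, 252] -> [1980, 1665, 135, 45, -1080, -1125, -1215, -1260]
  [-35, -35, -31, -46, -45, 39, 17, 29] -> [-105, -105, -93, -138, -135, 117, 51, 87] -> [315, 315, 279, 414, 405, -351, -153, -261] -> [-351, -261, -153, 279, 315, 315, 405, 414] -> [1755, 1305, 765, -1395, -1575, -1575, -2025, -2070]
  [-42, -48, 4, -27, 23, 15, -23, -25, -9] -> [-126, -144, 12, -81, 69, 45, -69, -75, -27] -> [378, 432, -36, 243, -207, -135, 207, 225, 81] -> [-207, -135, -36, 81, 207, 225, 243, 378, 432] -> [1035, 675, 180, -405, -1035, -1125, -1215, -1890, -2160]

[945, 900, 720, 180, 90, -225, -2070]; [1845, 1845, -675, -1170, -1665]; [1980, 1665, 135, 45, -1080, -1125, -1215, -1260]; [1755, 1305, 765, -1395, -1575, -1575, -2025, -2070]; [1035, 675, 180, -405, -1035, -1125, -1215, -1890, -2160]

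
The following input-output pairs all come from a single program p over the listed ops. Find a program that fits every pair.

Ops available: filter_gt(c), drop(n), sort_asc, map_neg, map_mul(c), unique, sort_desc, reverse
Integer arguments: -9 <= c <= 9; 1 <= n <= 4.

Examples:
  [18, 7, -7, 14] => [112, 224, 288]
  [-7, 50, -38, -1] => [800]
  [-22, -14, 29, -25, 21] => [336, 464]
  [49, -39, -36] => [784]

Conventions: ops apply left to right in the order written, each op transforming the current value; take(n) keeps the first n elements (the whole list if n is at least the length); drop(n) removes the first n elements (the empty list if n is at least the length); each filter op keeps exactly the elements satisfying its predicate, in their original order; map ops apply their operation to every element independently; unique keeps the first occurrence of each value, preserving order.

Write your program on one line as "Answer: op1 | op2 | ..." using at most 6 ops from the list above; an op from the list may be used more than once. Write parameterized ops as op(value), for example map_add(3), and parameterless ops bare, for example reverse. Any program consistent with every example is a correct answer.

sort_desc | filter_gt(2) | map_mul(2) | map_mul(-8) | reverse | map_neg

Check, running the answer program on each example:
  [18, 7, -7, 14] -> [18, 14, 7, -7] -> [18, 14, 7] -> [36, 28, 14] -> [-288, -224, -112] -> [-112, -224, -288] -> [112, 224, 288]
  [-7, 50, -38, -1] -> [50, -1, -7, -38] -> [50] -> [100] -> [-800] -> [-800] -> [800]
  [-22, -14, 29, -25, 21] -> [29, 21, -14, -22, -25] -> [29, 21] -> [58, 42] -> [-464, -336] -> [-336, -464] -> [336, 464]
  [49, -39, -36] -> [49, -36, -39] -> [49] -> [98] -> [-784] -> [-784] -> [784]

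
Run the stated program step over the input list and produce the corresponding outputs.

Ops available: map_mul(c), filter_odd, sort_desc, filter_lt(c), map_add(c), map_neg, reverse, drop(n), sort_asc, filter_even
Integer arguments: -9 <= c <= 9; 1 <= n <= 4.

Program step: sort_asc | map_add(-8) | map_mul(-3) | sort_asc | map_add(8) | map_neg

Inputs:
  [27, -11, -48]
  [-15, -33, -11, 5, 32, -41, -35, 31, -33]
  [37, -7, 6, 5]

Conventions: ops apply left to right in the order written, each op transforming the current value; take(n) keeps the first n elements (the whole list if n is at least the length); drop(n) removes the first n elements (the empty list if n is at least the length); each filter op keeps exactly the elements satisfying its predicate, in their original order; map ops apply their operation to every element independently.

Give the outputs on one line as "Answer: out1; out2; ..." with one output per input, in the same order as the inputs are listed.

Execution, op by op:
  [27, -11, -48] -> [-48, -11, 27] -> [-56, -19, 19] -> [168, 57, -57] -> [-57, 57, 168] -> [-49, 65, 176] -> [49, -65, -176]
  [-15, -33, -11, 5, 32, -41, -35, 31, -33] -> [-41, -35, -33, -33, -15, -11, 5, 31, 32] -> [-49, -43, -41, -41, -23, -19, -3, 23, 24] -> [147, 129, 123, 123, 69, 57, 9, -69, -72] -> [-72, -69, 9, 57, 69, 123, 123, 129, 147] -> [-64, -61, 17, 65, 77, 131, 131, 137, 155] -> [64, 61, -17, -65, -77, -131, -131, -137, -155]
  [37, -7, 6, 5] -> [-7, 5, 6, 37] -> [-15, -3, -2, 29] -> [45, 9, 6, -87] -> [-87, 6, 9, 45] -> [-79, 14, 17, 53] -> [79, -14, -17, -53]

[49, -65, -176]; [64, 61, -17, -65, -77, -131, -131, -137, -155]; [79, -14, -17, -53]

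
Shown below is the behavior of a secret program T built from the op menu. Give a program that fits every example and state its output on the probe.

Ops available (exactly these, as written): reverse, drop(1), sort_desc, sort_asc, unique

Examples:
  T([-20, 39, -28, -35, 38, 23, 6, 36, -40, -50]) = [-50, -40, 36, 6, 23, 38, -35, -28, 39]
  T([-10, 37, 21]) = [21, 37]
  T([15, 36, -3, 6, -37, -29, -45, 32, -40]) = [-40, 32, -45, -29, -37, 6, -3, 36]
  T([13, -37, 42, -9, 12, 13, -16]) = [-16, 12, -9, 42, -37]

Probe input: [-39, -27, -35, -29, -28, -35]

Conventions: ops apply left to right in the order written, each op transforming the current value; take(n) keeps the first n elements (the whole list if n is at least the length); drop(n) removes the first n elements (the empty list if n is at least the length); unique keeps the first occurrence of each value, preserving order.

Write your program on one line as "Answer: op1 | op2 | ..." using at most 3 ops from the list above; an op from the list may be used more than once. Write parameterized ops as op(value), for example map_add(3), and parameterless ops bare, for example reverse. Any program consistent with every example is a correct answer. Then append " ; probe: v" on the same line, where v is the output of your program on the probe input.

unique | drop(1) | reverse ; probe: [-28, -29, -35, -27]

Check, running the answer program on each example:
  [-20, 39, -28, -35, 38, 23, 6, 36, -40, -50] -> [-20, 39, -28, -35, 38, 23, 6, 36, -40, -50] -> [39, -28, -35, 38, 23, 6, 36, -40, -50] -> [-50, -40, 36, 6, 23, 38, -35, -28, 39]
  [-10, 37, 21] -> [-10, 37, 21] -> [37, 21] -> [21, 37]
  [15, 36, -3, 6, -37, -29, -45, 32, -40] -> [15, 36, -3, 6, -37, -29, -45, 32, -40] -> [36, -3, 6, -37, -29, -45, 32, -40] -> [-40, 32, -45, -29, -37, 6, -3, 36]
  [13, -37, 42, -9, 12, 13, -16] -> [13, -37, 42, -9, 12, -16] -> [-37, 42, -9, 12, -16] -> [-16, 12, -9, 42, -37]
  probe: [-39, -27, -35, -29, -28, -35] -> [-39, -27, -35, -29, -28] -> [-27, -35, -29, -28] -> [-28, -29, -35, -27]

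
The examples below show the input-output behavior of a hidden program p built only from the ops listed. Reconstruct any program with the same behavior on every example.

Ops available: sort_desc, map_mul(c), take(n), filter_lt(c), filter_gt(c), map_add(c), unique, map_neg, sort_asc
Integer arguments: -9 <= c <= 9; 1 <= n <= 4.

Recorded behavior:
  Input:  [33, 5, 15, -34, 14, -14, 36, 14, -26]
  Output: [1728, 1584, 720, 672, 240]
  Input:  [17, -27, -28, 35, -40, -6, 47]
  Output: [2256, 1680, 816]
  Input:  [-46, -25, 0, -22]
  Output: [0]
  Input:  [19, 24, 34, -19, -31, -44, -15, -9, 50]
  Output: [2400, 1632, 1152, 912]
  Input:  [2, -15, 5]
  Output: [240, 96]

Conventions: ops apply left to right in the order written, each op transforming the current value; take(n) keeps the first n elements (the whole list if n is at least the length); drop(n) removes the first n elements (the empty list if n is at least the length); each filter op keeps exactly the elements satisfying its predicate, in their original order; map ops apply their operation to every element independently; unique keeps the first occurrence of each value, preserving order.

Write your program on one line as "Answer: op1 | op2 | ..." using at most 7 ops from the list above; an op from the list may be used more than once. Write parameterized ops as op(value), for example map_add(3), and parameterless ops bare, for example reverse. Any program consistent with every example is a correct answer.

sort_desc | map_mul(2) | map_mul(-3) | unique | map_mul(-8) | filter_gt(-4)

Check, running the answer program on each example:
  [33, 5, 15, -34, 14, -14, 36, 14, -26] -> [36, 33, 15, 14, 14, 5, -14, -26, -34] -> [72, 66, 30, 28, 28, 10, -28, -52, -68] -> [-216, -198, -90, -84, -84, -30, 84, 156, 204] -> [-216, -198, -90, -84, -30, 84, 156, 204] -> [1728, 1584, 720, 672, 240, -672, -1248, -1632] -> [1728, 1584, 720, 672, 240]
  [17, -27, -28, 35, -40, -6, 47] -> [47, 35, 17, -6, -27, -28, -40] -> [94, 70, 34, -12, -54, -56, -80] -> [-282, -210, -102, 36, 162, 168, 240] -> [-282, -210, -102, 36, 162, 168, 240] -> [2256, 1680, 816, -288, -1296, -1344, -1920] -> [2256, 1680, 816]
  [-46, -25, 0, -22] -> [0, -22, -25, -46] -> [0, -44, -50, -92] -> [0, 132, 150, 276] -> [0, 132, 150, 276] -> [0, -1056, -1200, -2208] -> [0]
  [19, 24, 34, -19, -31, -44, -15, -9, 50] -> [50, 34, 24, 19, -9, -15, -19, -31, -44] -> [100, 68, 48, 38, -18, -30, -38, -62, -88] -> [-300, -204, -144, -114, 54, 90, 114, 186, 264] -> [-300, -204, -144, -114, 54, 90, 114, 186, 264] -> [2400, 1632, 1152, 912, -432, -720, -912, -1488, -2112] -> [2400, 1632, 1152, 912]
  [2, -15, 5] -> [5, 2, -15] -> [10, 4, -30] -> [-30, -12, 90] -> [-30, -12, 90] -> [240, 96, -720] -> [240, 96]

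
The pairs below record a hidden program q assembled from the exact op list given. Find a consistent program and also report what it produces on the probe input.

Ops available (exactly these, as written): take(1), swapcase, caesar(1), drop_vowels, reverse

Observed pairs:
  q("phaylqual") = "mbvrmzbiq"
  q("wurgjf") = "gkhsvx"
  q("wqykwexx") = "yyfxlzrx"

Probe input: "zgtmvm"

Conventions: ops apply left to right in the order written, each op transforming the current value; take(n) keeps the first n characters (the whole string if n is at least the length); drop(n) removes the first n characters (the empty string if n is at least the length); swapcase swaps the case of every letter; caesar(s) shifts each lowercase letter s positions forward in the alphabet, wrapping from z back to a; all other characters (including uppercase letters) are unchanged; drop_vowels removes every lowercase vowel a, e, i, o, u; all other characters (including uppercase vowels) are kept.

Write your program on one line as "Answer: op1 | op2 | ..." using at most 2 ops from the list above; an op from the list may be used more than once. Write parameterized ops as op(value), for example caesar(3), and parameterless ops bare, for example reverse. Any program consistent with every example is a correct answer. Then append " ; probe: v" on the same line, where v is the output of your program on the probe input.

reverse | caesar(1) ; probe: "nwnuha"

Check, running the answer program on each example:
  "phaylqual" -> "lauqlyahp" -> "mbvrmzbiq"
  "wurgjf" -> "fjgruw" -> "gkhsvx"
  "wqykwexx" -> "xxewkyqw" -> "yyfxlzrx"
  probe: "zgtmvm" -> "mvmtgz" -> "nwnuha"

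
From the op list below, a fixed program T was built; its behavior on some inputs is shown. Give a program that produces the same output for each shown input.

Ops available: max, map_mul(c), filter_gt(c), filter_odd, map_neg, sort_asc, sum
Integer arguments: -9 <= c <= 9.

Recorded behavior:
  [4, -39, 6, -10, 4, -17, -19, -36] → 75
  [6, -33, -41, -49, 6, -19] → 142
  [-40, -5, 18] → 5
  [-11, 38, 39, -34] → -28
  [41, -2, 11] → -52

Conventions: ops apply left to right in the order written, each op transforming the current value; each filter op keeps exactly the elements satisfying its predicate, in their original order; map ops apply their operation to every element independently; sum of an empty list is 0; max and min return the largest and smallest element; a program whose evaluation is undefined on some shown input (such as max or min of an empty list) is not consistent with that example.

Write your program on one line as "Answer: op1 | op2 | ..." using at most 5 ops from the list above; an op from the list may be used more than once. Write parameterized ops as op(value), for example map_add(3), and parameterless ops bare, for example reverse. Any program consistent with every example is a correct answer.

map_neg | sort_asc | filter_odd | sum

Check, running the answer program on each example:
  [4, -39, 6, -10, 4, -17, -19, -36] -> [-4, 39, -6, 10, -4, 17, 19, 36] -> [-6, -4, -4, 10, 17, 19, 36, 39] -> [17, 19, 39] -> 75
  [6, -33, -41, -49, 6, -19] -> [-6, 33, 41, 49, -6, 19] -> [-6, -6, 19, 33, 41, 49] -> [19, 33, 41, 49] -> 142
  [-40, -5, 18] -> [40, 5, -18] -> [-18, 5, 40] -> [5] -> 5
  [-11, 38, 39, -34] -> [11, -38, -39, 34] -> [-39, -38, 11, 34] -> [-39, 11] -> -28
  [41, -2, 11] -> [-41, 2, -11] -> [-41, -11, 2] -> [-41, -11] -> -52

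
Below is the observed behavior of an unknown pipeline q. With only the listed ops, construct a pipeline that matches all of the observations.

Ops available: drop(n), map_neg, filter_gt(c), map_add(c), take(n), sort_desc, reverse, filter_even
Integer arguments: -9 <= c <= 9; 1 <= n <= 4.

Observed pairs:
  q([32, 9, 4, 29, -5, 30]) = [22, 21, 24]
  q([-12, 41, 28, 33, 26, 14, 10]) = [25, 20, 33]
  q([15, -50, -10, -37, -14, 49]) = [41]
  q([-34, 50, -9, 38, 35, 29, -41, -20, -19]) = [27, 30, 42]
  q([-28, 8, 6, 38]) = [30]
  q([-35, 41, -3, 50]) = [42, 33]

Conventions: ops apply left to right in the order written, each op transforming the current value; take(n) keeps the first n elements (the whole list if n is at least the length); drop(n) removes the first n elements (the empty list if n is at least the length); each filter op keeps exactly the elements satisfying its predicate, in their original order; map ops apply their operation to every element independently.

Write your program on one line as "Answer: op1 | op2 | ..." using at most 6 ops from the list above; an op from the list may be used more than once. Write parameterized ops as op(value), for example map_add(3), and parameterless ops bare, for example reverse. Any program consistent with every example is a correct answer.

map_add(-8) | filter_gt(-6) | filter_gt(9) | take(3) | reverse

Check, running the answer program on each example:
  [32, 9, 4, 29, -5, 30] -> [24, 1, -4, 21, -13, 22] -> [24, 1, -4, 21, 22] -> [24, 21, 22] -> [24, 21, 22] -> [22, 21, 24]
  [-12, 41, 28, 33, 26, 14, 10] -> [-20, 33, 20, 25, 18, 6, 2] -> [33, 20, 25, 18, 6, 2] -> [33, 20, 25, 18] -> [33, 20, 25] -> [25, 20, 33]
  [15, -50, -10, -37, -14, 49] -> [7, -58, -18, -45, -22, 41] -> [7, 41] -> [41] -> [41] -> [41]
  [-34, 50, -9, 38, 35, 29, -41, -20, -19] -> [-42, 42, -17, 30, 27, 21, -49, -28, -27] -> [42, 30, 27, 21] -> [42, 30, 27, 21] -> [42, 30, 27] -> [27, 30, 42]
  [-28, 8, 6, 38] -> [-36, 0, -2, 30] -> [0, -2, 30] -> [30] -> [30] -> [30]
  [-35, 41, -3, 50] -> [-43, 33, -11, 42] -> [33, 42] -> [33, 42] -> [33, 42] -> [42, 33]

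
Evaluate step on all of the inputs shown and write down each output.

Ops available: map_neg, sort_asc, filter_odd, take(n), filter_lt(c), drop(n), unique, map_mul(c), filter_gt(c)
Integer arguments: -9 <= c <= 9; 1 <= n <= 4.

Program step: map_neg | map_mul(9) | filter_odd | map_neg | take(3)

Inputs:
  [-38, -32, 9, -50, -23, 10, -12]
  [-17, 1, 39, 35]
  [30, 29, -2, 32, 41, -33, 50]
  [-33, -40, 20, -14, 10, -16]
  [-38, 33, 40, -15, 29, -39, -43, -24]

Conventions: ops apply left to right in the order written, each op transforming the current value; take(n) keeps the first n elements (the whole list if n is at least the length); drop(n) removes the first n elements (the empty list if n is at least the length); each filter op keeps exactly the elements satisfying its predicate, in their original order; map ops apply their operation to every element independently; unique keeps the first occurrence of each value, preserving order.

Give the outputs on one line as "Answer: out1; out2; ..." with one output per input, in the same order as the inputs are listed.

Execution, op by op:
  [-38, -32, 9, -50, -23, 10, -12] -> [38, 32, -9, 50, 23, -10, 12] -> [342, 288, -81, 450, 207, -90, 108] -> [-81, 207] -> [81, -207] -> [81, -207]
  [-17, 1, 39, 35] -> [17, -1, -39, -35] -> [153, -9, -351, -315] -> [153, -9, -351, -315] -> [-153, 9, 351, 315] -> [-153, 9, 351]
  [30, 29, -2, 32, 41, -33, 50] -> [-30, -29, 2, -32, -41, 33, -50] -> [-270, -261, 18, -288, -369, 297, -450] -> [-261, -369, 297] -> [261, 369, -297] -> [261, 369, -297]
  [-33, -40, 20, -14, 10, -16] -> [33, 40, -20, 14, -10, 16] -> [297, 360, -180, 126, -90, 144] -> [297] -> [-297] -> [-297]
  [-38, 33, 40, -15, 29, -39, -43, -24] -> [38, -33, -40, 15, -29, 39, 43, 24] -> [342, -297, -360, 135, -261, 351, 387, 216] -> [-297, 135, -261, 351, 387] -> [297, -135, 261, -351, -387] -> [297, -135, 261]

[81, -207]; [-153, 9, 351]; [261, 369, -297]; [-297]; [297, -135, 261]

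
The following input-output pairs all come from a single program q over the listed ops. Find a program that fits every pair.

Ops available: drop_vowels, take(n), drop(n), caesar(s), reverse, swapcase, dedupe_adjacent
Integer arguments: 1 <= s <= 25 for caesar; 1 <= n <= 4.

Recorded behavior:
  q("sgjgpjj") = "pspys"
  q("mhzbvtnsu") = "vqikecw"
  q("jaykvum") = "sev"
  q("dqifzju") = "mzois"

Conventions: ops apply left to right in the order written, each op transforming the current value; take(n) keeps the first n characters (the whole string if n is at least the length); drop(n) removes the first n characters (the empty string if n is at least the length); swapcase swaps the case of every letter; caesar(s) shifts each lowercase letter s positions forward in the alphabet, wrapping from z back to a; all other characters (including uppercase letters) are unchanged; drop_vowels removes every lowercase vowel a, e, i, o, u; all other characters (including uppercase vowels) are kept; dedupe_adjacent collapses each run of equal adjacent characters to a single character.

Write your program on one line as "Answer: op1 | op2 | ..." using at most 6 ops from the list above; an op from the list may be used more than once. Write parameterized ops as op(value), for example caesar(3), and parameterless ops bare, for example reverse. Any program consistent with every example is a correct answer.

drop_vowels | caesar(16) | drop_vowels | caesar(19) | dedupe_adjacent

Check, running the answer program on each example:
  "sgjgpjj" -> "sgjgpjj" -> "iwzwfzz" -> "wzwfzz" -> "pspyss" -> "pspys"
  "mhzbvtnsu" -> "mhzbvtns" -> "cxprljdi" -> "cxprljd" -> "vqikecw" -> "vqikecw"
  "jaykvum" -> "jykvm" -> "zoalc" -> "zlc" -> "sev" -> "sev"
  "dqifzju" -> "dqfzj" -> "tgvpz" -> "tgvpz" -> "mzois" -> "mzois"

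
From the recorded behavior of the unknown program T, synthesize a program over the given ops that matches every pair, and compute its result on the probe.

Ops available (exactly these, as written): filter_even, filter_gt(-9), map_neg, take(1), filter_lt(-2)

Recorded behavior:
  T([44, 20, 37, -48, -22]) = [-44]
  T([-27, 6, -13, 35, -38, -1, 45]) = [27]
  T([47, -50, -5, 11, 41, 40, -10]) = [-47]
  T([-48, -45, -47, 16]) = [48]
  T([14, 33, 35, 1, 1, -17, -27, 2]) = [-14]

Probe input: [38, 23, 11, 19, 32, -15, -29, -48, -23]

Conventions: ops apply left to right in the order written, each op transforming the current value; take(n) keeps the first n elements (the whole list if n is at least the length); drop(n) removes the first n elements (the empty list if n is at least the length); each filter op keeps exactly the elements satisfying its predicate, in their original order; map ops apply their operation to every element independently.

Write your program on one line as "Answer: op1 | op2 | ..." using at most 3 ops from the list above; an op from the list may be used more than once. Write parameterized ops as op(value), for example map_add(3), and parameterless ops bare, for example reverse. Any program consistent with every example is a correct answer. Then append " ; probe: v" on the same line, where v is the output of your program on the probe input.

map_neg | take(1) ; probe: [-38]

Check, running the answer program on each example:
  [44, 20, 37, -48, -22] -> [-44, -20, -37, 48, 22] -> [-44]
  [-27, 6, -13, 35, -38, -1, 45] -> [27, -6, 13, -35, 38, 1, -45] -> [27]
  [47, -50, -5, 11, 41, 40, -10] -> [-47, 50, 5, -11, -41, -40, 10] -> [-47]
  [-48, -45, -47, 16] -> [48, 45, 47, -16] -> [48]
  [14, 33, 35, 1, 1, -17, -27, 2] -> [-14, -33, -35, -1, -1, 17, 27, -2] -> [-14]
  probe: [38, 23, 11, 19, 32, -15, -29, -48, -23] -> [-38, -23, -11, -19, -32, 15, 29, 48, 23] -> [-38]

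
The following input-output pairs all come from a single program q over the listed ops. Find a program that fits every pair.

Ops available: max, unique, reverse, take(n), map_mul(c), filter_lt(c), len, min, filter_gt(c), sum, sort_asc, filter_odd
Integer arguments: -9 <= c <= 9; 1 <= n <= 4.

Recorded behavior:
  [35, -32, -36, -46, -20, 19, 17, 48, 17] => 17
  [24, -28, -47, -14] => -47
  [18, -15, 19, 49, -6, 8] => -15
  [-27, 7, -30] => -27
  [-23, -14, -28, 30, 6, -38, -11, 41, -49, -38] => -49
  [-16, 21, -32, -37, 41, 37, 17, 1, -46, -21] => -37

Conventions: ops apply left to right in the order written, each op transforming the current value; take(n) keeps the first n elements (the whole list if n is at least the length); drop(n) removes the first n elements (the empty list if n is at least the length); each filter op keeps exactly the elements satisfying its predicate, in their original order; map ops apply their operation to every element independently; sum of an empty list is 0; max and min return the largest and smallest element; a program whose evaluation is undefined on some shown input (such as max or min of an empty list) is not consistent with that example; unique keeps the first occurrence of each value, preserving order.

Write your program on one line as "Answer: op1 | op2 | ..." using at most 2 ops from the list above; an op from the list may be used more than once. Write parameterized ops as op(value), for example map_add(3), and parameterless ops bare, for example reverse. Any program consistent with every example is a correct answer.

filter_odd | min

Check, running the answer program on each example:
  [35, -32, -36, -46, -20, 19, 17, 48, 17] -> [35, 19, 17, 17] -> 17
  [24, -28, -47, -14] -> [-47] -> -47
  [18, -15, 19, 49, -6, 8] -> [-15, 19, 49] -> -15
  [-27, 7, -30] -> [-27, 7] -> -27
  [-23, -14, -28, 30, 6, -38, -11, 41, -49, -38] -> [-23, -11, 41, -49] -> -49
  [-16, 21, -32, -37, 41, 37, 17, 1, -46, -21] -> [21, -37, 41, 37, 17, 1, -21] -> -37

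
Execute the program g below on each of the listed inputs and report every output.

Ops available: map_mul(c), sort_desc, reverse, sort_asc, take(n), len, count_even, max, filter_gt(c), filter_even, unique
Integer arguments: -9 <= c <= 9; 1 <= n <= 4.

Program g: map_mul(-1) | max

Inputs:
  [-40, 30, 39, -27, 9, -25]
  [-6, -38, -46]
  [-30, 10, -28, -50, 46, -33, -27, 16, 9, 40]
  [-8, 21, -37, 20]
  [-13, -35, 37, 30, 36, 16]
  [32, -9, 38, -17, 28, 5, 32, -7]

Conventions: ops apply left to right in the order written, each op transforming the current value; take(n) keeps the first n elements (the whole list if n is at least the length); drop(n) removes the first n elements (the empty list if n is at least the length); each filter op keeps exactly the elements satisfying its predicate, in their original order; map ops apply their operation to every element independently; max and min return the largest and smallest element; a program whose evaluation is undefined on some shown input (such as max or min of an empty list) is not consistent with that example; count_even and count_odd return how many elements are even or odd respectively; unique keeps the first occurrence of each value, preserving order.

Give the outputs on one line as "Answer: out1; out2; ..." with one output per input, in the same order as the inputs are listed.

Execution, op by op:
  [-40, 30, 39, -27, 9, -25] -> [40, -30, -39, 27, -9, 25] -> 40
  [-6, -38, -46] -> [6, 38, 46] -> 46
  [-30, 10, -28, -50, 46, -33, -27, 16, 9, 40] -> [30, -10, 28, 50, -46, 33, 27, -16, -9, -40] -> 50
  [-8, 21, -37, 20] -> [8, -21, 37, -20] -> 37
  [-13, -35, 37, 30, 36, 16] -> [13, 35, -37, -30, -36, -16] -> 35
  [32, -9, 38, -17, 28, 5, 32, -7] -> [-32, 9, -38, 17, -28, -5, -32, 7] -> 17

40; 46; 50; 37; 35; 17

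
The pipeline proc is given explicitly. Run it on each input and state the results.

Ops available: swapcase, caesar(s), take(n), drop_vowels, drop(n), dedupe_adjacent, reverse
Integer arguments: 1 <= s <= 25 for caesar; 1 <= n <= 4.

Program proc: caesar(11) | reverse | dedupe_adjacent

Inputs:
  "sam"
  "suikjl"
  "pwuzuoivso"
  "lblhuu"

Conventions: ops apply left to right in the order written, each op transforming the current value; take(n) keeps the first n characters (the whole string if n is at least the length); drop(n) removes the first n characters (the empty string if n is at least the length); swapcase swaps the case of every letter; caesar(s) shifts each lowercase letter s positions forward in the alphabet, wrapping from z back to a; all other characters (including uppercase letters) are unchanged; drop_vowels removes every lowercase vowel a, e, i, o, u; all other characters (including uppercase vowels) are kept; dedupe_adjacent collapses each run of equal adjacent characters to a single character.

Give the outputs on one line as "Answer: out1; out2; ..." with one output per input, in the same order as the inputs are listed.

"xld"; "wuvtfd"; "zdgtzfkfha"; "fswmw"

Execution, op by op:
  "sam" -> "dlx" -> "xld" -> "xld"
  "suikjl" -> "dftvuw" -> "wuvtfd" -> "wuvtfd"
  "pwuzuoivso" -> "ahfkfztgdz" -> "zdgtzfkfha" -> "zdgtzfkfha"
  "lblhuu" -> "wmwsff" -> "ffswmw" -> "fswmw"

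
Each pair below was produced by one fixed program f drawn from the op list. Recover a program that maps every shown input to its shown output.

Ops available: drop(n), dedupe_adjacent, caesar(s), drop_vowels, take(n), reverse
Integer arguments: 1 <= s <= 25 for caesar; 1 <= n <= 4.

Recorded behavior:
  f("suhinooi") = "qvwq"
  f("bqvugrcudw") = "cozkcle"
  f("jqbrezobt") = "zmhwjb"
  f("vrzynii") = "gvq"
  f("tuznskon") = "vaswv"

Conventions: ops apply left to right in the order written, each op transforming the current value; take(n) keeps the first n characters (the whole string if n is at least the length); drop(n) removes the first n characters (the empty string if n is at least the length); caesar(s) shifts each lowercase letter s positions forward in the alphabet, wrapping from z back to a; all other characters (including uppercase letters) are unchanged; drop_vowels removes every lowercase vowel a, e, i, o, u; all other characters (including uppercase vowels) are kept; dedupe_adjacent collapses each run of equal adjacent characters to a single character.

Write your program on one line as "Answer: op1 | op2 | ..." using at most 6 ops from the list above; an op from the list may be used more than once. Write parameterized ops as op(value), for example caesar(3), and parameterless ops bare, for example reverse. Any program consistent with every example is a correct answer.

caesar(4) | drop(3) | dedupe_adjacent | caesar(16) | caesar(14)

Check, running the answer program on each example:
  "suhinooi" -> "wylmrssm" -> "mrssm" -> "mrsm" -> "chic" -> "qvwq"
  "bqvugrcudw" -> "fuzykvgyha" -> "ykvgyha" -> "ykvgyha" -> "oalwoxq" -> "cozkcle"
  "jqbrezobt" -> "nufvidsfx" -> "vidsfx" -> "vidsfx" -> "lytivn" -> "zmhwjb"
  "vrzynii" -> "zvdcrmm" -> "crmm" -> "crm" -> "shc" -> "gvq"
  "tuznskon" -> "xydrwosr" -> "rwosr" -> "rwosr" -> "hmeih" -> "vaswv"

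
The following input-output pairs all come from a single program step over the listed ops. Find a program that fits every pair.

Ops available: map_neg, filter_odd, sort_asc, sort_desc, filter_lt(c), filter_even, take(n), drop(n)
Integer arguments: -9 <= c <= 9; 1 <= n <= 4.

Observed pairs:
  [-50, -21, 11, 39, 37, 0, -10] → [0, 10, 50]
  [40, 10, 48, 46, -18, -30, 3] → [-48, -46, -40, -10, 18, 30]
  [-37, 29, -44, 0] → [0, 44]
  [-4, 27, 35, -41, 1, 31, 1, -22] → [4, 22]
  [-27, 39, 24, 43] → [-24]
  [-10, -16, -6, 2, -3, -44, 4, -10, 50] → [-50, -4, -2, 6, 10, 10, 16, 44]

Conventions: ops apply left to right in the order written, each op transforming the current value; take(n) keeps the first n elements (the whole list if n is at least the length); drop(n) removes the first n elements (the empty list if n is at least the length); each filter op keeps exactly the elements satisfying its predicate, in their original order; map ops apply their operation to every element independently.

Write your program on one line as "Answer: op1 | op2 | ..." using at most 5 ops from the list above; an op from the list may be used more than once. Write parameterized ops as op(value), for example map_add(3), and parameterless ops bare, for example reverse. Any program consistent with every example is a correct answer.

sort_asc | sort_desc | map_neg | filter_even

Check, running the answer program on each example:
  [-50, -21, 11, 39, 37, 0, -10] -> [-50, -21, -10, 0, 11, 37, 39] -> [39, 37, 11, 0, -10, -21, -50] -> [-39, -37, -11, 0, 10, 21, 50] -> [0, 10, 50]
  [40, 10, 48, 46, -18, -30, 3] -> [-30, -18, 3, 10, 40, 46, 48] -> [48, 46, 40, 10, 3, -18, -30] -> [-48, -46, -40, -10, -3, 18, 30] -> [-48, -46, -40, -10, 18, 30]
  [-37, 29, -44, 0] -> [-44, -37, 0, 29] -> [29, 0, -37, -44] -> [-29, 0, 37, 44] -> [0, 44]
  [-4, 27, 35, -41, 1, 31, 1, -22] -> [-41, -22, -4, 1, 1, 27, 31, 35] -> [35, 31, 27, 1, 1, -4, -22, -41] -> [-35, -31, -27, -1, -1, 4, 22, 41] -> [4, 22]
  [-27, 39, 24, 43] -> [-27, 24, 39, 43] -> [43, 39, 24, -27] -> [-43, -39, -24, 27] -> [-24]
  [-10, -16, -6, 2, -3, -44, 4, -10, 50] -> [-44, -16, -10, -10, -6, -3, 2, 4, 50] -> [50, 4, 2, -3, -6, -10, -10, -16, -44] -> [-50, -4, -2, 3, 6, 10, 10, 16, 44] -> [-50, -4, -2, 6, 10, 10, 16, 44]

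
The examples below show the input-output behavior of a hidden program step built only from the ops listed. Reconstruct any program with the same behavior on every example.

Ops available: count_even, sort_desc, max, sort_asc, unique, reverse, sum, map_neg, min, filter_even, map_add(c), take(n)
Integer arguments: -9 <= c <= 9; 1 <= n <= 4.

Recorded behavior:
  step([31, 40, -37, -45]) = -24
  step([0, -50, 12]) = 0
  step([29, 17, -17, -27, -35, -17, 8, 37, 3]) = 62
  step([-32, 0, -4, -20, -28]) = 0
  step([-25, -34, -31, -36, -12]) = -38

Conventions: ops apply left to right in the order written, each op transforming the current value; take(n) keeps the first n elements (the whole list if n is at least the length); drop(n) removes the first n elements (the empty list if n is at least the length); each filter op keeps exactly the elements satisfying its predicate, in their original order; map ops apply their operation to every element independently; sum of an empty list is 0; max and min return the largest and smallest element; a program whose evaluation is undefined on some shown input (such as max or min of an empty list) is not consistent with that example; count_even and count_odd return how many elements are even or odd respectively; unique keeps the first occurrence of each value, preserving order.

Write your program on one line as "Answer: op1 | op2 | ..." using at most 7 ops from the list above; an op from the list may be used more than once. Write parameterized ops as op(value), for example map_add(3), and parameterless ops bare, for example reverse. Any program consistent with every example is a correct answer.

sort_asc | map_add(9) | map_neg | filter_even | map_neg | sum

Check, running the answer program on each example:
  [31, 40, -37, -45] -> [-45, -37, 31, 40] -> [-36, -28, 40, 49] -> [36, 28, -40, -49] -> [36, 28, -40] -> [-36, -28, 40] -> -24
  [0, -50, 12] -> [-50, 0, 12] -> [-41, 9, 21] -> [41, -9, -21] -> [] -> [] -> 0
  [29, 17, -17, -27, -35, -17, 8, 37, 3] -> [-35, -27, -17, -17, 3, 8, 17, 29, 37] -> [-26, -18, -8, -8, 12, 17, 26, 38, 46] -> [26, 18, 8, 8, -12, -17, -26, -38, -46] -> [26, 18, 8, 8, -12, -26, -38, -46] -> [-26, -18, -8, -8, 12, 26, 38, 46] -> 62
  [-32, 0, -4, -20, -28] -> [-32, -28, -20, -4, 0] -> [-23, -19, -11, 5, 9] -> [23, 19, 11, -5, -9] -> [] -> [] -> 0
  [-25, -34, -31, -36, -12] -> [-36, -34, -31, -25, -12] -> [-27, -25, -22, -16, -3] -> [27, 25, 22, 16, 3] -> [22, 16] -> [-22, -16] -> -38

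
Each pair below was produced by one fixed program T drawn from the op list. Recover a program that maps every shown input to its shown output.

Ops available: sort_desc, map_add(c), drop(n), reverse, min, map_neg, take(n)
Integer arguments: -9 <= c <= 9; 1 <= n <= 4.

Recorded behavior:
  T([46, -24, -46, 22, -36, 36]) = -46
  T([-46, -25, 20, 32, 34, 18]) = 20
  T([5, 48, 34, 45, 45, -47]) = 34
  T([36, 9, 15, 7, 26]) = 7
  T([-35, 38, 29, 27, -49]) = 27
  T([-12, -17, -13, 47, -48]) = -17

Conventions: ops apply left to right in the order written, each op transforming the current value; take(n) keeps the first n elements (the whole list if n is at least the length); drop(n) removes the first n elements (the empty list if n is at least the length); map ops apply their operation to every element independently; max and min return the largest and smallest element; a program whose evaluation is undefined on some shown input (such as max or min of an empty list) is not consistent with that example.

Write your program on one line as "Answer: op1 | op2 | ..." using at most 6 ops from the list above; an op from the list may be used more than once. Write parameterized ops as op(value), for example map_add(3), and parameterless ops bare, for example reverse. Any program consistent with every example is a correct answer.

reverse | drop(1) | take(3) | sort_desc | reverse | min

Check, running the answer program on each example:
  [46, -24, -46, 22, -36, 36] -> [36, -36, 22, -46, -24, 46] -> [-36, 22, -46, -24, 46] -> [-36, 22, -46] -> [22, -36, -46] -> [-46, -36, 22] -> -46
  [-46, -25, 20, 32, 34, 18] -> [18, 34, 32, 20, -25, -46] -> [34, 32, 20, -25, -46] -> [34, 32, 20] -> [34, 32, 20] -> [20, 32, 34] -> 20
  [5, 48, 34, 45, 45, -47] -> [-47, 45, 45, 34, 48, 5] -> [45, 45, 34, 48, 5] -> [45, 45, 34] -> [45, 45, 34] -> [34, 45, 45] -> 34
  [36, 9, 15, 7, 26] -> [26, 7, 15, 9, 36] -> [7, 15, 9, 36] -> [7, 15, 9] -> [15, 9, 7] -> [7, 9, 15] -> 7
  [-35, 38, 29, 27, -49] -> [-49, 27, 29, 38, -35] -> [27, 29, 38, -35] -> [27, 29, 38] -> [38, 29, 27] -> [27, 29, 38] -> 27
  [-12, -17, -13, 47, -48] -> [-48, 47, -13, -17, -12] -> [47, -13, -17, -12] -> [47, -13, -17] -> [47, -13, -17] -> [-17, -13, 47] -> -17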